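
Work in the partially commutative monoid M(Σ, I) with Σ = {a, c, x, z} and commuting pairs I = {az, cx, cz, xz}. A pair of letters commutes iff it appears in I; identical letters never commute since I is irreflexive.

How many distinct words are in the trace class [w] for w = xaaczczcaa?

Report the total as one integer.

45

0(x) covers ∅
1(a) covers 0:x
2(a) covers 1:a
3(c) covers 2:a
4(z) covers ∅
5(c) covers 3:c
6(z) covers 4:z
7(c) covers 5:c
8(a) covers 7:c
9(a) covers 8:a
floor of heap: 0:x, 4:z
completions by unplaced set U, small U first (add the entries for U minus each lowest piece of U):
  |U|=1: {6}:1  {9}:1
  |U|=2: {4,6}:1  {6,9}:2  {8,9}:1
  |U|=3: {4,6,9}:3  {6,8,9}:3  {7,8,9}:1
  |U|=4: {4,6,8,9}:6  {5,7,8,9}:1  {6,7,8,9}:4
  |U|=5: {3,5,7,8,9}:1  {4,6,7,8,9}:10  {5,6,7,8,9}:5
  |U|=6: {2,3,5,7,8,9}:1  {3,5,6,7,8,9}:6  {4,5,6,7,8,9}:15
  |U|=7: {1,2,3,5,7,8,9}:1  {2,3,5,6,7,8,9}:7  {3,4,5,6,7,8,9}:21
  |U|=8: {0,1,2,3,5,7,8,9}:1  {1,2,3,5,6,7,8,9}:8  {2,3,4,5,6,7,8,9}:28
  start at 0(x): 36
  start at 4(z): 9
sum over floor = 45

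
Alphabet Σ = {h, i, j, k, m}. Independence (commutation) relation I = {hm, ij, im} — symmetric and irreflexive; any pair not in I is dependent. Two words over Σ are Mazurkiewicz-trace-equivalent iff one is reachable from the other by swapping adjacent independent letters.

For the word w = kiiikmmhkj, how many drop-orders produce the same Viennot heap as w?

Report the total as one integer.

#0=k has no predecessor
#1=i depends on [0:k]
#2=i depends on [1:i]
#3=i depends on [2:i]
#4=k depends on [3:i]
#5=m depends on [4:k]
#6=m depends on [5:m]
#7=h depends on [4:k]
#8=k depends on [6:m, 7:h]
#9=j depends on [8:k]
sources: [0:k]
N(rest) = Σ N(rest − s) over sources s of rest; N(one piece) = 1:
  size 1 → [9]=1
  size 2 → [8,9]=1
  size 3 → [6,8,9]=1  [7,8,9]=1
  size 4 → [5,6,8,9]=1  [6,7,8,9]=2
  size 5 → [5,6,7,8,9]=3
  size 6 → [4,5,6,7,8,9]=3
  size 7 → [3,4,5,6,7,8,9]=3
  size 8 → [2,3,4,5,6,7,8,9]=3
  first=0(k) contributes 3

3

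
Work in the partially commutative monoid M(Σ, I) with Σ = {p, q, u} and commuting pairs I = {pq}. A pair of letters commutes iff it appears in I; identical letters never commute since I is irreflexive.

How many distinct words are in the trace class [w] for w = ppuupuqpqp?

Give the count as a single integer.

0(p) covers ∅
1(p) covers 0:p
2(u) covers 1:p
3(u) covers 2:u
4(p) covers 3:u
5(u) covers 4:p
6(q) covers 5:u
7(p) covers 5:u
8(q) covers 6:q
9(p) covers 7:p
floor of heap: 0:p
completions by unplaced set U, small U first (add the entries for U minus each lowest piece of U):
  |U|=1: {8}:1  {9}:1
  |U|=2: {6,8}:1  {7,9}:1  {8,9}:2
  |U|=3: {6,8,9}:3  {7,8,9}:3
  |U|=4: {6,7,8,9}:6
  |U|=5: {5,6,7,8,9}:6
  |U|=6: {4,5,6,7,8,9}:6
  |U|=7: {3,4,5,6,7,8,9}:6
  |U|=8: {2,3,4,5,6,7,8,9}:6
  start at 0(p): 6

6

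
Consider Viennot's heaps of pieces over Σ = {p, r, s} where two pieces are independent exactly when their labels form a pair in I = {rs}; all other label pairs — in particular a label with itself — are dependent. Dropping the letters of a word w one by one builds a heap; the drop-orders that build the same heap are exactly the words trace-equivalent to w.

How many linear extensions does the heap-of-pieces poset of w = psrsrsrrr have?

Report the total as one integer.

piece 0:p — minimal
piece 1:s rests on {0:p}
piece 2:r rests on {0:p}
piece 3:s rests on {1:s}
piece 4:r rests on {2:r}
piece 5:s rests on {3:s}
piece 6:r rests on {4:r}
piece 7:r rests on {6:r}
piece 8:r rests on {7:r}
minimal pieces: {0:p}
ways to finish when only these pieces remain (= sum over removing one remaining piece with nothing left below it):
  1 left: {5}→1  {8}→1
  2 left: {3,5}→1  {5,8}→2  {7,8}→1
  3 left: {1,3,5}→1  {3,5,8}→3  {5,7,8}→3  {6,7,8}→1
  4 left: {1,3,5,8}→4  {3,5,7,8}→6  {4,6,7,8}→1  {5,6,7,8}→4
  5 left: {1,3,5,7,8}→10  {2,4,6,7,8}→1  {3,5,6,7,8}→10  {4,5,6,7,8}→5
  6 left: {1,3,5,6,7,8}→20  {2,4,5,6,7,8}→6  {3,4,5,6,7,8}→15
  7 left: {1,3,4,5,6,7,8}→35  {2,3,4,5,6,7,8}→21
  placing 0:p first → 56 extensions

56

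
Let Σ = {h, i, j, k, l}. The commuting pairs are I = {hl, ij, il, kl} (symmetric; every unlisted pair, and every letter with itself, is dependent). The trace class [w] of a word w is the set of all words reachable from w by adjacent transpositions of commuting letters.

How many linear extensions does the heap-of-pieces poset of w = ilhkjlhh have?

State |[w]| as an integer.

12

drop 0:i onto floor
drop 1:l onto floor
drop 2:h onto {0:i}
drop 3:k onto {2:h}
drop 4:j onto {1:l, 3:k}
drop 5:l onto {4:j}
drop 6:h onto {4:j}
drop 7:h onto {6:h}
ground layer = {0:i, 1:l}
drop-orders for the pieces not yet dropped (sum over which currently-grounded one goes next):
  1 to go: {5} 1  {7} 1
  2 to go: {5,7} 2  {6,7} 1
  3 to go: {5,6,7} 3
  4 to go: {4,5,6,7} 3
  5 to go: {1,4,5,6,7} 3  {3,4,5,6,7} 3
  6 to go: {1,3,4,5,6,7} 6  {2,3,4,5,6,7} 3
  if 0:i drops first: 9 orders
  if 1:l drops first: 3 orders
heap linearizations: 12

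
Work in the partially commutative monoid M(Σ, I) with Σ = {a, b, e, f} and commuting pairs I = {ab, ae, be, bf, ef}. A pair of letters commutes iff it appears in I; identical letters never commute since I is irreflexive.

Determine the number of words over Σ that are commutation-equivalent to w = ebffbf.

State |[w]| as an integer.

0(e) covers ∅
1(b) covers ∅
2(f) covers ∅
3(f) covers 2:f
4(b) covers 1:b
5(f) covers 3:f
floor of heap: 0:e, 1:b, 2:f
completions by unplaced set U, small U first (add the entries for U minus each lowest piece of U):
  |U|=1: {0}:1  {4}:1  {5}:1
  |U|=2: {0,4}:2  {0,5}:2  {1,4}:1  {3,5}:1  {4,5}:2
  |U|=3: {0,1,4}:3  {0,3,5}:3  {0,4,5}:6  {1,4,5}:3  {2,3,5}:1  {3,4,5}:3
  |U|=4: {0,1,4,5}:12  {0,2,3,5}:4  {0,3,4,5}:12  {1,3,4,5}:6  {2,3,4,5}:4
  start at 0(e): 10
  start at 1(b): 20
  start at 2(f): 30
sum over floor = 60

60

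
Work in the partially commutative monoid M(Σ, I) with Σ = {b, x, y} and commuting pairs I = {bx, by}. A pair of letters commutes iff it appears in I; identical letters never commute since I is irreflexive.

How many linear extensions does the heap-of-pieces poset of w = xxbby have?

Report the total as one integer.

#0=x has no predecessor
#1=x depends on [0:x]
#2=b has no predecessor
#3=b depends on [2:b]
#4=y depends on [1:x]
sources: [0:x, 2:b]
N(rest) = Σ N(rest − s) over sources s of rest; N(one piece) = 1:
  size 1 → [3]=1  [4]=1
  size 2 → [1,4]=1  [2,3]=1  [3,4]=2
  size 3 → [0,1,4]=1  [1,3,4]=3  [2,3,4]=3
  first=0(x) contributes 6
  first=2(b) contributes 4
|[w]| = 10

10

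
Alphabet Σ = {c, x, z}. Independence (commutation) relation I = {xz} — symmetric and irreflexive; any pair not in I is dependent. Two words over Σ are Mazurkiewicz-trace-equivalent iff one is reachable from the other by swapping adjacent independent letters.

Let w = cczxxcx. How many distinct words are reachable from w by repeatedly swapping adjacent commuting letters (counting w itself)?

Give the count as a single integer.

3

drop 0:c onto floor
drop 1:c onto {0:c}
drop 2:z onto {1:c}
drop 3:x onto {1:c}
drop 4:x onto {3:x}
drop 5:c onto {2:z, 4:x}
drop 6:x onto {5:c}
ground layer = {0:c}
drop-orders for the pieces not yet dropped (sum over which currently-grounded one goes next):
  1 to go: {6} 1
  2 to go: {5,6} 1
  3 to go: {2,5,6} 1  {4,5,6} 1
  4 to go: {2,4,5,6} 2  {3,4,5,6} 1
  5 to go: {2,3,4,5,6} 3
  if 0:c drops first: 3 orders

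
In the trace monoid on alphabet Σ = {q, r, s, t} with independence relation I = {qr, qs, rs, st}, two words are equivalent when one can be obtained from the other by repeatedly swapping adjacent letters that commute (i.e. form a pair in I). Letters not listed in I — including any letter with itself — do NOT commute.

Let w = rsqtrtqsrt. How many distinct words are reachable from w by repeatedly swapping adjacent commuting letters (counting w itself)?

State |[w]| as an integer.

180

#0=r has no predecessor
#1=s has no predecessor
#2=q has no predecessor
#3=t depends on [0:r, 2:q]
#4=r depends on [3:t]
#5=t depends on [4:r]
#6=q depends on [5:t]
#7=s depends on [1:s]
#8=r depends on [5:t]
#9=t depends on [6:q, 8:r]
sources: [0:r, 1:s, 2:q]
N(rest) = Σ N(rest − s) over sources s of rest; N(one piece) = 1:
  size 1 → [7]=1  [9]=1
  size 2 → [1,7]=1  [6,9]=1  [7,9]=2  [8,9]=1
  size 3 → [1,7,9]=3  [6,7,9]=3  [6,8,9]=2  [7,8,9]=3
  size 4 → [1,6,7,9]=6  [1,7,8,9]=6  [5,6,8,9]=2  [6,7,8,9]=8
  size 5 → [1,6,7,8,9]=20  [4,5,6,8,9]=2  [5,6,7,8,9]=10
  size 6 → [1,5,6,7,8,9]=30  [3,4,5,6,8,9]=2  [4,5,6,7,8,9]=12
  size 7 → [0,3,4,5,6,8,9]=2  [1,4,5,6,7,8,9]=42  [2,3,4,5,6,8,9]=2  [3,4,5,6,7,8,9]=14
  size 8 → [0,2,3,4,5,6,8,9]=4  [0,3,4,5,6,7,8,9]=16  [1,3,4,5,6,7,8,9]=56  [2,3,4,5,6,7,8,9]=16
  first=0(r) contributes 72
  first=1(s) contributes 36
  first=2(q) contributes 72
|[w]| = 180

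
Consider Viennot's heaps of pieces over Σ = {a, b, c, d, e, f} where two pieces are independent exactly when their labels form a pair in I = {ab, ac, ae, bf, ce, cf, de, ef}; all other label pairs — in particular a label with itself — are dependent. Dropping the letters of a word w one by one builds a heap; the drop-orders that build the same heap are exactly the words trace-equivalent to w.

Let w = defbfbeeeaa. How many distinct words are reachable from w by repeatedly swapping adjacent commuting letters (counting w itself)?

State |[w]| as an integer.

336

0(d) covers ∅
1(e) covers ∅
2(f) covers 0:d
3(b) covers 0:d, 1:e
4(f) covers 2:f
5(b) covers 3:b
6(e) covers 5:b
7(e) covers 6:e
8(e) covers 7:e
9(a) covers 4:f
10(a) covers 9:a
floor of heap: 0:d, 1:e
completions by unplaced set U, small U first (add the entries for U minus each lowest piece of U):
  |U|=1: {8}:1  {10}:1
  |U|=2: {7,8}:1  {8,10}:2  {9,10}:1
  |U|=3: {4,9,10}:1  {6,7,8}:1  {7,8,10}:3  {8,9,10}:3
  |U|=4: {2,4,9,10}:1  {4,8,9,10}:4  {5,6,7,8}:1  {6,7,8,10}:4  {7,8,9,10}:6
  |U|=5: {2,4,8,9,10}:5  {3,5,6,7,8}:1  {4,7,8,9,10}:10  {5,6,7,8,10}:5  {6,7,8,9,10}:10
  |U|=6: {1,3,5,6,7,8}:1  {2,4,7,8,9,10}:15  {3,5,6,7,8,10}:6  {4,6,7,8,9,10}:20  {5,6,7,8,9,10}:15
  |U|=7: {1,3,5,6,7,8,10}:7  {2,4,6,7,8,9,10}:35  {3,5,6,7,8,9,10}:21  {4,5,6,7,8,9,10}:35
  |U|=8: {1,3,5,6,7,8,9,10}:28  {2,4,5,6,7,8,9,10}:70  {3,4,5,6,7,8,9,10}:56
  |U|=9: {1,3,4,5,6,7,8,9,10}:84  {2,3,4,5,6,7,8,9,10}:126
  start at 0(d): 210
  start at 1(e): 126
sum over floor = 336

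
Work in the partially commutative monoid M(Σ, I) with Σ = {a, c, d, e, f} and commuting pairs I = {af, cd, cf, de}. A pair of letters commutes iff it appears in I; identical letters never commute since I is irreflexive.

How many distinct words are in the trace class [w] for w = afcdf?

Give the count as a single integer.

7

drop 0:a onto floor
drop 1:f onto floor
drop 2:c onto {0:a}
drop 3:d onto {0:a, 1:f}
drop 4:f onto {3:d}
ground layer = {0:a, 1:f}
drop-orders for the pieces not yet dropped (sum over which currently-grounded one goes next):
  1 to go: {2} 1  {4} 1
  2 to go: {2,4} 2  {3,4} 1
  3 to go: {1,3,4} 1  {2,3,4} 3
  if 0:a drops first: 4 orders
  if 1:f drops first: 3 orders
heap linearizations: 7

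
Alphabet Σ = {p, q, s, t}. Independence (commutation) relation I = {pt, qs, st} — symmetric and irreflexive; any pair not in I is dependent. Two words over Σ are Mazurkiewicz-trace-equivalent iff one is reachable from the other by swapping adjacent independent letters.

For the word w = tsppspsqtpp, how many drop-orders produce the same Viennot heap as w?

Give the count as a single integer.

45

piece 0:t — minimal
piece 1:s — minimal
piece 2:p rests on {1:s}
piece 3:p rests on {2:p}
piece 4:s rests on {3:p}
piece 5:p rests on {4:s}
piece 6:s rests on {5:p}
piece 7:q rests on {0:t, 5:p}
piece 8:t rests on {7:q}
piece 9:p rests on {6:s, 7:q}
piece 10:p rests on {9:p}
minimal pieces: {0:t, 1:s}
ways to finish when only these pieces remain (= sum over removing one remaining piece with nothing left below it):
  1 left: {8}→1  {10}→1
  2 left: {8,10}→2  {9,10}→1
  3 left: {6,9,10}→1  {8,9,10}→3
  4 left: {6,8,9,10}→4  {7,8,9,10}→3
  5 left: {0,7,8,9,10}→3  {6,7,8,9,10}→7
  6 left: {0,6,7,8,9,10}→10  {5,6,7,8,9,10}→7
  7 left: {0,5,6,7,8,9,10}→17  {4,5,6,7,8,9,10}→7
  8 left: {0,4,5,6,7,8,9,10}→24  {3,4,5,6,7,8,9,10}→7
  9 left: {0,3,4,5,6,7,8,9,10}→31  {2,3,4,5,6,7,8,9,10}→7
  placing 0:t first → 7 extensions
  placing 1:s first → 38 extensions
total linear extensions = 45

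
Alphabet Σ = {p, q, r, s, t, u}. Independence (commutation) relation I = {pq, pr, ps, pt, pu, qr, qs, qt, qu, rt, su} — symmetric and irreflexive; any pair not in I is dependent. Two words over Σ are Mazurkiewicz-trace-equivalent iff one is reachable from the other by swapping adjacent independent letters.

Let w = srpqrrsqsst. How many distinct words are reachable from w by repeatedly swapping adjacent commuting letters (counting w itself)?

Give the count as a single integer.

495

piece 0:s — minimal
piece 1:r rests on {0:s}
piece 2:p — minimal
piece 3:q — minimal
piece 4:r rests on {1:r}
piece 5:r rests on {4:r}
piece 6:s rests on {5:r}
piece 7:q rests on {3:q}
piece 8:s rests on {6:s}
piece 9:s rests on {8:s}
piece 10:t rests on {9:s}
minimal pieces: {0:s, 2:p, 3:q}
ways to finish when only these pieces remain (= sum over removing one remaining piece with nothing left below it):
  1 left: {2}→1  {7}→1  {10}→1
  2 left: {2,7}→2  {2,10}→2  {3,7}→1  {7,10}→2  {9,10}→1
  3 left: {2,3,7}→3  {2,7,10}→6  {2,9,10}→3  {3,7,10}→3  {7,9,10}→3  {8,9,10}→1
  4 left: {2,3,7,10}→12  {2,7,9,10}→12  {2,8,9,10}→4  {3,7,9,10}→6  {6,8,9,10}→1  {7,8,9,10}→4
  5 left: {2,3,7,9,10}→30  {2,6,8,9,10}→5  {2,7,8,9,10}→20  {3,7,8,9,10}→10  {5,6,8,9,10}→1  {6,7,8,9,10}→5
  6 left: {2,3,7,8,9,10}→60  {2,5,6,8,9,10}→6  {2,6,7,8,9,10}→30  {3,6,7,8,9,10}→15  {4,5,6,8,9,10}→1  {5,6,7,8,9,10}→6
  7 left: {1,4,5,6,8,9,10}→1  {2,3,6,7,8,9,10}→105  {2,4,5,6,8,9,10}→7  {2,5,6,7,8,9,10}→42  {3,5,6,7,8,9,10}→21  {4,5,6,7,8,9,10}→7
  8 left: {0,1,4,5,6,8,9,10}→1  {1,2,4,5,6,8,9,10}→8  {1,4,5,6,7,8,9,10}→8  {2,3,5,6,7,8,9,10}→168  {2,4,5,6,7,8,9,10}→56  {3,4,5,6,7,8,9,10}→28
  9 left: {0,1,2,4,5,6,8,9,10}→9  {0,1,4,5,6,7,8,9,10}→9  {1,2,4,5,6,7,8,9,10}→72  {1,3,4,5,6,7,8,9,10}→36  {2,3,4,5,6,7,8,9,10}→252
  placing 0:s first → 360 extensions
  placing 2:p first → 45 extensions
  placing 3:q first → 90 extensions
total linear extensions = 495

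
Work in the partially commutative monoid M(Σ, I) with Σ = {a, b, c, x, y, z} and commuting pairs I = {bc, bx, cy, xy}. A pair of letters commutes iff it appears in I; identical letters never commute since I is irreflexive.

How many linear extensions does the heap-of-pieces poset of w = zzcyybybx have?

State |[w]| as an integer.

21

piece 0:z — minimal
piece 1:z rests on {0:z}
piece 2:c rests on {1:z}
piece 3:y rests on {1:z}
piece 4:y rests on {3:y}
piece 5:b rests on {4:y}
piece 6:y rests on {5:b}
piece 7:b rests on {6:y}
piece 8:x rests on {2:c}
minimal pieces: {0:z}
ways to finish when only these pieces remain (= sum over removing one remaining piece with nothing left below it):
  1 left: {7}→1  {8}→1
  2 left: {2,8}→1  {6,7}→1  {7,8}→2
  3 left: {2,7,8}→3  {5,6,7}→1  {6,7,8}→3
  4 left: {2,6,7,8}→6  {4,5,6,7}→1  {5,6,7,8}→4
  5 left: {2,5,6,7,8}→10  {3,4,5,6,7}→1  {4,5,6,7,8}→5
  6 left: {2,4,5,6,7,8}→15  {3,4,5,6,7,8}→6
  7 left: {2,3,4,5,6,7,8}→21
  placing 0:z first → 21 extensions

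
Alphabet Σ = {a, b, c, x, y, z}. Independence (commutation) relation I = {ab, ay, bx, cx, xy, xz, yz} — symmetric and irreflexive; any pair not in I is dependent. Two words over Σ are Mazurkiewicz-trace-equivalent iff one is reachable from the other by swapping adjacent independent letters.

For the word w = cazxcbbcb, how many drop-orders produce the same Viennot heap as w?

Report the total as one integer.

7

#0=c has no predecessor
#1=a depends on [0:c]
#2=z depends on [1:a]
#3=x depends on [1:a]
#4=c depends on [2:z]
#5=b depends on [4:c]
#6=b depends on [5:b]
#7=c depends on [6:b]
#8=b depends on [7:c]
sources: [0:c]
N(rest) = Σ N(rest − s) over sources s of rest; N(one piece) = 1:
  size 1 → [3]=1  [8]=1
  size 2 → [3,8]=2  [7,8]=1
  size 3 → [3,7,8]=3  [6,7,8]=1
  size 4 → [3,6,7,8]=4  [5,6,7,8]=1
  size 5 → [3,5,6,7,8]=5  [4,5,6,7,8]=1
  size 6 → [2,4,5,6,7,8]=1  [3,4,5,6,7,8]=6
  size 7 → [2,3,4,5,6,7,8]=7
  first=0(c) contributes 7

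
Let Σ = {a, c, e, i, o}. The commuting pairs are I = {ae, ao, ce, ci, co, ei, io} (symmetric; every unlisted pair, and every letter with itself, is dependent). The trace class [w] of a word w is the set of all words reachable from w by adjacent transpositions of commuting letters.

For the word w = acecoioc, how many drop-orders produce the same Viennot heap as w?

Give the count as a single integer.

224

piece 0:a — minimal
piece 1:c rests on {0:a}
piece 2:e — minimal
piece 3:c rests on {1:c}
piece 4:o rests on {2:e}
piece 5:i rests on {0:a}
piece 6:o rests on {4:o}
piece 7:c rests on {3:c}
minimal pieces: {0:a, 2:e}
ways to finish when only these pieces remain (= sum over removing one remaining piece with nothing left below it):
  1 left: {5}→1  {6}→1  {7}→1
  2 left: {3,7}→1  {4,6}→1  {5,6}→2  {5,7}→2  {6,7}→2
  3 left: {1,3,7}→1  {2,4,6}→1  {3,5,7}→3  {3,6,7}→3  {4,5,6}→3  {4,6,7}→3  {5,6,7}→6
  4 left: {1,3,5,7}→4  {1,3,6,7}→4  {2,4,5,6}→4  {2,4,6,7}→4  {3,4,6,7}→6  {3,5,6,7}→12  {4,5,6,7}→12
  5 left: {0,1,3,5,7}→4  {1,3,4,6,7}→10  {1,3,5,6,7}→20  {2,3,4,6,7}→10  {2,4,5,6,7}→20  {3,4,5,6,7}→30
  6 left: {0,1,3,5,6,7}→24  {1,2,3,4,6,7}→20  {1,3,4,5,6,7}→60  {2,3,4,5,6,7}→60
  placing 0:a first → 140 extensions
  placing 2:e first → 84 extensions
total linear extensions = 224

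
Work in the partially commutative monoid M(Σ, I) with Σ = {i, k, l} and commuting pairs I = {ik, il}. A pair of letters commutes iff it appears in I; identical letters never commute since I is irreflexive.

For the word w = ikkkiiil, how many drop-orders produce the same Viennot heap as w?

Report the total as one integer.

70

0(i) covers ∅
1(k) covers ∅
2(k) covers 1:k
3(k) covers 2:k
4(i) covers 0:i
5(i) covers 4:i
6(i) covers 5:i
7(l) covers 3:k
floor of heap: 0:i, 1:k
completions by unplaced set U, small U first (add the entries for U minus each lowest piece of U):
  |U|=1: {6}:1  {7}:1
  |U|=2: {3,7}:1  {5,6}:1  {6,7}:2
  |U|=3: {2,3,7}:1  {3,6,7}:3  {4,5,6}:1  {5,6,7}:3
  |U|=4: {0,4,5,6}:1  {1,2,3,7}:1  {2,3,6,7}:4  {3,5,6,7}:6  {4,5,6,7}:4
  |U|=5: {0,4,5,6,7}:5  {1,2,3,6,7}:5  {2,3,5,6,7}:10  {3,4,5,6,7}:10
  |U|=6: {0,3,4,5,6,7}:15  {1,2,3,5,6,7}:15  {2,3,4,5,6,7}:20
  start at 0(i): 35
  start at 1(k): 35
sum over floor = 70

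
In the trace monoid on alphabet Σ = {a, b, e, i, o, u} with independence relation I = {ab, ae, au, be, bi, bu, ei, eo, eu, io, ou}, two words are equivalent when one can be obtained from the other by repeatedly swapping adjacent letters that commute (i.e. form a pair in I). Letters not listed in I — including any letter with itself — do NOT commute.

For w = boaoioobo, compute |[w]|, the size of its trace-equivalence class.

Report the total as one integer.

6

0(b) covers ∅
1(o) covers 0:b
2(a) covers 1:o
3(o) covers 2:a
4(i) covers 2:a
5(o) covers 3:o
6(o) covers 5:o
7(b) covers 6:o
8(o) covers 7:b
floor of heap: 0:b
completions by unplaced set U, small U first (add the entries for U minus each lowest piece of U):
  |U|=1: {4}:1  {8}:1
  |U|=2: {4,8}:2  {7,8}:1
  |U|=3: {4,7,8}:3  {6,7,8}:1
  |U|=4: {4,6,7,8}:4  {5,6,7,8}:1
  |U|=5: {3,5,6,7,8}:1  {4,5,6,7,8}:5
  |U|=6: {3,4,5,6,7,8}:6
  |U|=7: {2,3,4,5,6,7,8}:6
  start at 0(b): 6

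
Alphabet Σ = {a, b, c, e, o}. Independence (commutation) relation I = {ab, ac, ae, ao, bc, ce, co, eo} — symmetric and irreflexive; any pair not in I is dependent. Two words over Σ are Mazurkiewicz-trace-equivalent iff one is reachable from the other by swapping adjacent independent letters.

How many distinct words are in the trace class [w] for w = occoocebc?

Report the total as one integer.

504

0(o) covers ∅
1(c) covers ∅
2(c) covers 1:c
3(o) covers 0:o
4(o) covers 3:o
5(c) covers 2:c
6(e) covers ∅
7(b) covers 4:o, 6:e
8(c) covers 5:c
floor of heap: 0:o, 1:c, 6:e
completions by unplaced set U, small U first (add the entries for U minus each lowest piece of U):
  |U|=1: {7}:1  {8}:1
  |U|=2: {4,7}:1  {5,8}:1  {6,7}:1  {7,8}:2
  |U|=3: {2,5,8}:1  {3,4,7}:1  {4,6,7}:2  {4,7,8}:3  {5,7,8}:3  {6,7,8}:3
  |U|=4: {0,3,4,7}:1  {1,2,5,8}:1  {2,5,7,8}:4  {3,4,6,7}:3  {3,4,7,8}:4  {4,5,7,8}:6  {4,6,7,8}:8  {5,6,7,8}:6
  |U|=5: {0,3,4,6,7}:4  {0,3,4,7,8}:5  {1,2,5,7,8}:5  {2,4,5,7,8}:10  {2,5,6,7,8}:10  {3,4,5,7,8}:10  {3,4,6,7,8}:15  {4,5,6,7,8}:20
  |U|=6: {0,3,4,5,7,8}:15  {0,3,4,6,7,8}:24  {1,2,4,5,7,8}:15  {1,2,5,6,7,8}:15  {2,3,4,5,7,8}:20  {2,4,5,6,7,8}:40  {3,4,5,6,7,8}:45
  |U|=7: {0,2,3,4,5,7,8}:35  {0,3,4,5,6,7,8}:84  {1,2,3,4,5,7,8}:35  {1,2,4,5,6,7,8}:70  {2,3,4,5,6,7,8}:105
  start at 0(o): 210
  start at 1(c): 224
  start at 6(e): 70
sum over floor = 504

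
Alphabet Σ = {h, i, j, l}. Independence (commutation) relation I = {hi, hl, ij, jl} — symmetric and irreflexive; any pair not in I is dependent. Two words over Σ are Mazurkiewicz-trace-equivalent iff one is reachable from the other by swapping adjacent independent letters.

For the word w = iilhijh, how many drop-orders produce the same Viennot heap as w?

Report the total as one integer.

piece 0:i — minimal
piece 1:i rests on {0:i}
piece 2:l rests on {1:i}
piece 3:h — minimal
piece 4:i rests on {2:l}
piece 5:j rests on {3:h}
piece 6:h rests on {5:j}
minimal pieces: {0:i, 3:h}
ways to finish when only these pieces remain (= sum over removing one remaining piece with nothing left below it):
  1 left: {4}→1  {6}→1
  2 left: {2,4}→1  {4,6}→2  {5,6}→1
  3 left: {1,2,4}→1  {2,4,6}→3  {3,5,6}→1  {4,5,6}→3
  4 left: {0,1,2,4}→1  {1,2,4,6}→4  {2,4,5,6}→6  {3,4,5,6}→4
  5 left: {0,1,2,4,6}→5  {1,2,4,5,6}→10  {2,3,4,5,6}→10
  placing 0:i first → 20 extensions
  placing 3:h first → 15 extensions
total linear extensions = 35

35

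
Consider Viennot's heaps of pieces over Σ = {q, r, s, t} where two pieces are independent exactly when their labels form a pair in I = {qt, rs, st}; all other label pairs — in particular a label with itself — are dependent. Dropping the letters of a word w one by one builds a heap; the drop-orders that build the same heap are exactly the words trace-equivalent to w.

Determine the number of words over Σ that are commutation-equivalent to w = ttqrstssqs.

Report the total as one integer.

piece 0:t — minimal
piece 1:t rests on {0:t}
piece 2:q — minimal
piece 3:r rests on {1:t, 2:q}
piece 4:s rests on {2:q}
piece 5:t rests on {3:r}
piece 6:s rests on {4:s}
piece 7:s rests on {6:s}
piece 8:q rests on {3:r, 7:s}
piece 9:s rests on {8:q}
minimal pieces: {0:t, 2:q}
ways to finish when only these pieces remain (= sum over removing one remaining piece with nothing left below it):
  1 left: {5}→1  {9}→1
  2 left: {5,9}→2  {8,9}→1
  3 left: {5,8,9}→3  {7,8,9}→1
  4 left: {3,5,8,9}→3  {5,7,8,9}→4  {6,7,8,9}→1
  5 left: {1,3,5,8,9}→3  {3,5,7,8,9}→7  {4,6,7,8,9}→1  {5,6,7,8,9}→5
  6 left: {0,1,3,5,8,9}→3  {1,3,5,7,8,9}→10  {3,5,6,7,8,9}→12  {4,5,6,7,8,9}→6
  7 left: {0,1,3,5,7,8,9}→13  {1,3,5,6,7,8,9}→22  {3,4,5,6,7,8,9}→18
  8 left: {0,1,3,5,6,7,8,9}→35  {1,3,4,5,6,7,8,9}→40  {2,3,4,5,6,7,8,9}→18
  placing 0:t first → 58 extensions
  placing 2:q first → 75 extensions
total linear extensions = 133

133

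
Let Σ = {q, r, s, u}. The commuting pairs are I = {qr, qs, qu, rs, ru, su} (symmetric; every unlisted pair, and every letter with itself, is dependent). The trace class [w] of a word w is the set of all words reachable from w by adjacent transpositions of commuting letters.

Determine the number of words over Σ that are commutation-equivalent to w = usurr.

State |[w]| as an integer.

#0=u has no predecessor
#1=s has no predecessor
#2=u depends on [0:u]
#3=r has no predecessor
#4=r depends on [3:r]
sources: [0:u, 1:s, 3:r]
N(rest) = Σ N(rest − s) over sources s of rest; N(one piece) = 1:
  size 1 → [1]=1  [2]=1  [4]=1
  size 2 → [0,2]=1  [1,2]=2  [1,4]=2  [2,4]=2  [3,4]=1
  size 3 → [0,1,2]=3  [0,2,4]=3  [1,2,4]=6  [1,3,4]=3  [2,3,4]=3
  first=0(u) contributes 12
  first=1(s) contributes 6
  first=3(r) contributes 12
|[w]| = 30

30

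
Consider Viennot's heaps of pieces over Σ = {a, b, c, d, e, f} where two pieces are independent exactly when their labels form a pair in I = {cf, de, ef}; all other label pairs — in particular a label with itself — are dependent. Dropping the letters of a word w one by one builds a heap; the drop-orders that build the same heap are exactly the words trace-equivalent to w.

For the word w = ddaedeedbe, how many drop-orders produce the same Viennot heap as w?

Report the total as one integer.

10

piece 0:d — minimal
piece 1:d rests on {0:d}
piece 2:a rests on {1:d}
piece 3:e rests on {2:a}
piece 4:d rests on {2:a}
piece 5:e rests on {3:e}
piece 6:e rests on {5:e}
piece 7:d rests on {4:d}
piece 8:b rests on {6:e, 7:d}
piece 9:e rests on {8:b}
minimal pieces: {0:d}
ways to finish when only these pieces remain (= sum over removing one remaining piece with nothing left below it):
  1 left: {9}→1
  2 left: {8,9}→1
  3 left: {6,8,9}→1  {7,8,9}→1
  4 left: {4,7,8,9}→1  {5,6,8,9}→1  {6,7,8,9}→2
  5 left: {3,5,6,8,9}→1  {4,6,7,8,9}→3  {5,6,7,8,9}→3
  6 left: {3,5,6,7,8,9}→4  {4,5,6,7,8,9}→6
  7 left: {3,4,5,6,7,8,9}→10
  8 left: {2,3,4,5,6,7,8,9}→10
  placing 0:d first → 10 extensions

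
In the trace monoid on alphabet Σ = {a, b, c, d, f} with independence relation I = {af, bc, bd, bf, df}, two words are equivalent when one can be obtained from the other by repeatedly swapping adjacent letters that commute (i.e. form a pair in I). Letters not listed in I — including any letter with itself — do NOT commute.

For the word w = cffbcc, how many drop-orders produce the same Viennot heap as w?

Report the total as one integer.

6

#0=c has no predecessor
#1=f depends on [0:c]
#2=f depends on [1:f]
#3=b has no predecessor
#4=c depends on [2:f]
#5=c depends on [4:c]
sources: [0:c, 3:b]
N(rest) = Σ N(rest − s) over sources s of rest; N(one piece) = 1:
  size 1 → [3]=1  [5]=1
  size 2 → [3,5]=2  [4,5]=1
  size 3 → [2,4,5]=1  [3,4,5]=3
  size 4 → [1,2,4,5]=1  [2,3,4,5]=4
  first=0(c) contributes 5
  first=3(b) contributes 1
|[w]| = 6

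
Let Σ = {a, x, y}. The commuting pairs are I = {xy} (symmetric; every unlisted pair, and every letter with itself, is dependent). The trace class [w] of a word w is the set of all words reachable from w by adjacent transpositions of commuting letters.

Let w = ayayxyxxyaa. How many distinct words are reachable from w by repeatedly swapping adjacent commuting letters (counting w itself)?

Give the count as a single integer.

20

0(a) covers ∅
1(y) covers 0:a
2(a) covers 1:y
3(y) covers 2:a
4(x) covers 2:a
5(y) covers 3:y
6(x) covers 4:x
7(x) covers 6:x
8(y) covers 5:y
9(a) covers 7:x, 8:y
10(a) covers 9:a
floor of heap: 0:a
completions by unplaced set U, small U first (add the entries for U minus each lowest piece of U):
  |U|=1: {10}:1
  |U|=2: {9,10}:1
  |U|=3: {7,9,10}:1  {8,9,10}:1
  |U|=4: {5,8,9,10}:1  {6,7,9,10}:1  {7,8,9,10}:2
  |U|=5: {3,5,8,9,10}:1  {4,6,7,9,10}:1  {5,7,8,9,10}:3  {6,7,8,9,10}:3
  |U|=6: {3,5,7,8,9,10}:4  {4,6,7,8,9,10}:4  {5,6,7,8,9,10}:6
  |U|=7: {3,5,6,7,8,9,10}:10  {4,5,6,7,8,9,10}:10
  |U|=8: {3,4,5,6,7,8,9,10}:20
  |U|=9: {2,3,4,5,6,7,8,9,10}:20
  start at 0(a): 20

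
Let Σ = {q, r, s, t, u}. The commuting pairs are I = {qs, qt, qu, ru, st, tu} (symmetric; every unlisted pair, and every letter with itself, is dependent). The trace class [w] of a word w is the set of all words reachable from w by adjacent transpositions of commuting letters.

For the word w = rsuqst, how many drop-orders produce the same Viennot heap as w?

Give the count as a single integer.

#0=r has no predecessor
#1=s depends on [0:r]
#2=u depends on [1:s]
#3=q depends on [0:r]
#4=s depends on [2:u]
#5=t depends on [0:r]
sources: [0:r]
N(rest) = Σ N(rest − s) over sources s of rest; N(one piece) = 1:
  size 1 → [3]=1  [4]=1  [5]=1
  size 2 → [2,4]=1  [3,4]=2  [3,5]=2  [4,5]=2
  size 3 → [1,2,4]=1  [2,3,4]=3  [2,4,5]=3  [3,4,5]=6
  size 4 → [1,2,3,4]=4  [1,2,4,5]=4  [2,3,4,5]=12
  first=0(r) contributes 20

20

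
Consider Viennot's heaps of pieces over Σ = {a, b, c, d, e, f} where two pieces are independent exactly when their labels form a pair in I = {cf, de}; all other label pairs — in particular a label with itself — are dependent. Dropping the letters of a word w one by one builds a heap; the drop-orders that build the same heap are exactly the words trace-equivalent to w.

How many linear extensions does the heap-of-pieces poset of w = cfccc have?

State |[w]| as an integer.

5

#0=c has no predecessor
#1=f has no predecessor
#2=c depends on [0:c]
#3=c depends on [2:c]
#4=c depends on [3:c]
sources: [0:c, 1:f]
N(rest) = Σ N(rest − s) over sources s of rest; N(one piece) = 1:
  size 1 → [1]=1  [4]=1
  size 2 → [1,4]=2  [3,4]=1
  size 3 → [1,3,4]=3  [2,3,4]=1
  first=0(c) contributes 4
  first=1(f) contributes 1
|[w]| = 5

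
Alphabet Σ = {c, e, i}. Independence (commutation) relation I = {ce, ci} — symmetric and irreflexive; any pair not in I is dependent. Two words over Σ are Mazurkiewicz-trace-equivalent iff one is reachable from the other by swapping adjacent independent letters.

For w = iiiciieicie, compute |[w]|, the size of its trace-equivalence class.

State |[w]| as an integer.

0(i) covers ∅
1(i) covers 0:i
2(i) covers 1:i
3(c) covers ∅
4(i) covers 2:i
5(i) covers 4:i
6(e) covers 5:i
7(i) covers 6:e
8(c) covers 3:c
9(i) covers 7:i
10(e) covers 9:i
floor of heap: 0:i, 3:c
completions by unplaced set U, small U first (add the entries for U minus each lowest piece of U):
  |U|=1: {8}:1  {10}:1
  |U|=2: {3,8}:1  {8,10}:2  {9,10}:1
  |U|=3: {3,8,10}:3  {7,9,10}:1  {8,9,10}:3
  |U|=4: {3,8,9,10}:6  {6,7,9,10}:1  {7,8,9,10}:4
  |U|=5: {3,7,8,9,10}:10  {5,6,7,9,10}:1  {6,7,8,9,10}:5
  |U|=6: {3,6,7,8,9,10}:15  {4,5,6,7,9,10}:1  {5,6,7,8,9,10}:6
  |U|=7: {2,4,5,6,7,9,10}:1  {3,5,6,7,8,9,10}:21  {4,5,6,7,8,9,10}:7
  |U|=8: {1,2,4,5,6,7,9,10}:1  {2,4,5,6,7,8,9,10}:8  {3,4,5,6,7,8,9,10}:28
  |U|=9: {0,1,2,4,5,6,7,9,10}:1  {1,2,4,5,6,7,8,9,10}:9  {2,3,4,5,6,7,8,9,10}:36
  start at 0(i): 45
  start at 3(c): 10
sum over floor = 55

55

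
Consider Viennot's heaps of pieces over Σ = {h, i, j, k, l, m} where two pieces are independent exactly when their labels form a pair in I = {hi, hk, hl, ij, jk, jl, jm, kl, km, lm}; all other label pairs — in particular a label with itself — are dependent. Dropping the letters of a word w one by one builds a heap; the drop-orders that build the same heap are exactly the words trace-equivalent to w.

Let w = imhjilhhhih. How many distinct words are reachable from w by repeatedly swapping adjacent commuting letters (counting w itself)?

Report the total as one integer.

0(i) covers ∅
1(m) covers 0:i
2(h) covers 1:m
3(j) covers 2:h
4(i) covers 1:m
5(l) covers 4:i
6(h) covers 3:j
7(h) covers 6:h
8(h) covers 7:h
9(i) covers 5:l
10(h) covers 8:h
floor of heap: 0:i
completions by unplaced set U, small U first (add the entries for U minus each lowest piece of U):
  |U|=1: {9}:1  {10}:1
  |U|=2: {5,9}:1  {8,10}:1  {9,10}:2
  |U|=3: {4,5,9}:1  {5,9,10}:3  {7,8,10}:1  {8,9,10}:3
  |U|=4: {4,5,9,10}:4  {5,8,9,10}:6  {6,7,8,10}:1  {7,8,9,10}:4
  |U|=5: {3,6,7,8,10}:1  {4,5,8,9,10}:10  {5,7,8,9,10}:10  {6,7,8,9,10}:5
  |U|=6: {2,3,6,7,8,10}:1  {3,6,7,8,9,10}:6  {4,5,7,8,9,10}:20  {5,6,7,8,9,10}:15
  |U|=7: {2,3,6,7,8,9,10}:7  {3,5,6,7,8,9,10}:21  {4,5,6,7,8,9,10}:35
  |U|=8: {2,3,5,6,7,8,9,10}:28  {3,4,5,6,7,8,9,10}:56
  |U|=9: {2,3,4,5,6,7,8,9,10}:84
  start at 0(i): 84

84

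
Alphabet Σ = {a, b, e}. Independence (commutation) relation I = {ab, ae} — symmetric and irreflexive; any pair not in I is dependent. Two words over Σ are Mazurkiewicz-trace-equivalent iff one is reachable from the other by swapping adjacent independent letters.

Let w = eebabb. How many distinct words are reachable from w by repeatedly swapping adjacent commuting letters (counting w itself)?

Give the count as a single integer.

piece 0:e — minimal
piece 1:e rests on {0:e}
piece 2:b rests on {1:e}
piece 3:a — minimal
piece 4:b rests on {2:b}
piece 5:b rests on {4:b}
minimal pieces: {0:e, 3:a}
ways to finish when only these pieces remain (= sum over removing one remaining piece with nothing left below it):
  1 left: {3}→1  {5}→1
  2 left: {3,5}→2  {4,5}→1
  3 left: {2,4,5}→1  {3,4,5}→3
  4 left: {1,2,4,5}→1  {2,3,4,5}→4
  placing 0:e first → 5 extensions
  placing 3:a first → 1 extensions
total linear extensions = 6

6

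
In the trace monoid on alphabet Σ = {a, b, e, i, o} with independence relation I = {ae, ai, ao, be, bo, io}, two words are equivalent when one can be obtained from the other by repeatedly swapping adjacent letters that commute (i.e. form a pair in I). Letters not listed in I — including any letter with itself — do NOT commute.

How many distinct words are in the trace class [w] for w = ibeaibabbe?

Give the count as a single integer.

27

0(i) covers ∅
1(b) covers 0:i
2(e) covers 0:i
3(a) covers 1:b
4(i) covers 1:b, 2:e
5(b) covers 3:a, 4:i
6(a) covers 5:b
7(b) covers 6:a
8(b) covers 7:b
9(e) covers 4:i
floor of heap: 0:i
completions by unplaced set U, small U first (add the entries for U minus each lowest piece of U):
  |U|=1: {8}:1  {9}:1
  |U|=2: {7,8}:1  {8,9}:2
  |U|=3: {6,7,8}:1  {7,8,9}:3
  |U|=4: {5,6,7,8}:1  {6,7,8,9}:4
  |U|=5: {3,5,6,7,8}:1  {5,6,7,8,9}:5
  |U|=6: {3,5,6,7,8,9}:6  {4,5,6,7,8,9}:5
  |U|=7: {2,4,5,6,7,8,9}:5  {3,4,5,6,7,8,9}:11
  |U|=8: {1,3,4,5,6,7,8,9}:11  {2,3,4,5,6,7,8,9}:16
  start at 0(i): 27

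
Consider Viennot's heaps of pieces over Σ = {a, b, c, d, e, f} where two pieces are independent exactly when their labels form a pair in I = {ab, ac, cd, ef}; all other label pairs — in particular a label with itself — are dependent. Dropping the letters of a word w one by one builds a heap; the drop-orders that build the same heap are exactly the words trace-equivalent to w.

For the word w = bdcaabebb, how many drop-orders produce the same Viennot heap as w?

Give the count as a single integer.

9

#0=b has no predecessor
#1=d depends on [0:b]
#2=c depends on [0:b]
#3=a depends on [1:d]
#4=a depends on [3:a]
#5=b depends on [1:d, 2:c]
#6=e depends on [4:a, 5:b]
#7=b depends on [6:e]
#8=b depends on [7:b]
sources: [0:b]
N(rest) = Σ N(rest − s) over sources s of rest; N(one piece) = 1:
  size 1 → [8]=1
  size 2 → [7,8]=1
  size 3 → [6,7,8]=1
  size 4 → [4,6,7,8]=1  [5,6,7,8]=1
  size 5 → [2,5,6,7,8]=1  [3,4,6,7,8]=1  [4,5,6,7,8]=2
  size 6 → [2,4,5,6,7,8]=3  [3,4,5,6,7,8]=3
  size 7 → [1,3,4,5,6,7,8]=3  [2,3,4,5,6,7,8]=6
  first=0(b) contributes 9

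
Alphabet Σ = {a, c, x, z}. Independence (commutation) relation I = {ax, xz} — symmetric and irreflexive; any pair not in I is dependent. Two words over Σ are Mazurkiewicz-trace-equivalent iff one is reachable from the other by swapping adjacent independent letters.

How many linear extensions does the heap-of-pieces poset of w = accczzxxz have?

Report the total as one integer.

drop 0:a onto floor
drop 1:c onto {0:a}
drop 2:c onto {1:c}
drop 3:c onto {2:c}
drop 4:z onto {3:c}
drop 5:z onto {4:z}
drop 6:x onto {3:c}
drop 7:x onto {6:x}
drop 8:z onto {5:z}
ground layer = {0:a}
drop-orders for the pieces not yet dropped (sum over which currently-grounded one goes next):
  1 to go: {7} 1  {8} 1
  2 to go: {5,8} 1  {6,7} 1  {7,8} 2
  3 to go: {4,5,8} 1  {5,7,8} 3  {6,7,8} 3
  4 to go: {4,5,7,8} 4  {5,6,7,8} 6
  5 to go: {4,5,6,7,8} 10
  6 to go: {3,4,5,6,7,8} 10
  7 to go: {2,3,4,5,6,7,8} 10
  if 0:a drops first: 10 orders

10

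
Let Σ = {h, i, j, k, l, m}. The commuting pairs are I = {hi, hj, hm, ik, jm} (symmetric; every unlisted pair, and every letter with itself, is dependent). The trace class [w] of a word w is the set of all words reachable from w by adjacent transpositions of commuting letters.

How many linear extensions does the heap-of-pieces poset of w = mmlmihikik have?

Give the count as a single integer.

30

drop 0:m onto floor
drop 1:m onto {0:m}
drop 2:l onto {1:m}
drop 3:m onto {2:l}
drop 4:i onto {3:m}
drop 5:h onto {2:l}
drop 6:i onto {4:i}
drop 7:k onto {3:m, 5:h}
drop 8:i onto {6:i}
drop 9:k onto {7:k}
ground layer = {0:m}
drop-orders for the pieces not yet dropped (sum over which currently-grounded one goes next):
  1 to go: {8} 1  {9} 1
  2 to go: {6,8} 1  {7,9} 1  {8,9} 2
  3 to go: {4,6,8} 1  {5,7,9} 1  {6,8,9} 3  {7,8,9} 3
  4 to go: {4,6,8,9} 4  {5,7,8,9} 4  {6,7,8,9} 6
  5 to go: {4,6,7,8,9} 10  {5,6,7,8,9} 10
  6 to go: {3,4,6,7,8,9} 10  {4,5,6,7,8,9} 20
  7 to go: {3,4,5,6,7,8,9} 30
  8 to go: {2,3,4,5,6,7,8,9} 30
  if 0:m drops first: 30 orders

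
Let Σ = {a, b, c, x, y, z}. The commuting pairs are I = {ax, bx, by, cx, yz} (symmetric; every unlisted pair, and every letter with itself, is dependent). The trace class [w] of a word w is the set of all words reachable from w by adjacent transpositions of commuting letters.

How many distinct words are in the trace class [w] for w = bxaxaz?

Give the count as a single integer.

10

piece 0:b — minimal
piece 1:x — minimal
piece 2:a rests on {0:b}
piece 3:x rests on {1:x}
piece 4:a rests on {2:a}
piece 5:z rests on {3:x, 4:a}
minimal pieces: {0:b, 1:x}
ways to finish when only these pieces remain (= sum over removing one remaining piece with nothing left below it):
  1 left: {5}→1
  2 left: {3,5}→1  {4,5}→1
  3 left: {1,3,5}→1  {2,4,5}→1  {3,4,5}→2
  4 left: {0,2,4,5}→1  {1,3,4,5}→3  {2,3,4,5}→3
  placing 0:b first → 6 extensions
  placing 1:x first → 4 extensions
total linear extensions = 10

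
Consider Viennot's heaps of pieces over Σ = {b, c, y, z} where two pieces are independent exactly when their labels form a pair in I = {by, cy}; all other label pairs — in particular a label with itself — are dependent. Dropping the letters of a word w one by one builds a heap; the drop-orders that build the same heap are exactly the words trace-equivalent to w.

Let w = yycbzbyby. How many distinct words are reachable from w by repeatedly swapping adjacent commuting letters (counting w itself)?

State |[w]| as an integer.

36

piece 0:y — minimal
piece 1:y rests on {0:y}
piece 2:c — minimal
piece 3:b rests on {2:c}
piece 4:z rests on {1:y, 3:b}
piece 5:b rests on {4:z}
piece 6:y rests on {4:z}
piece 7:b rests on {5:b}
piece 8:y rests on {6:y}
minimal pieces: {0:y, 2:c}
ways to finish when only these pieces remain (= sum over removing one remaining piece with nothing left below it):
  1 left: {7}→1  {8}→1
  2 left: {5,7}→1  {6,8}→1  {7,8}→2
  3 left: {5,7,8}→3  {6,7,8}→3
  4 left: {5,6,7,8}→6
  5 left: {4,5,6,7,8}→6
  6 left: {1,4,5,6,7,8}→6  {3,4,5,6,7,8}→6
  7 left: {0,1,4,5,6,7,8}→6  {1,3,4,5,6,7,8}→12  {2,3,4,5,6,7,8}→6
  placing 0:y first → 18 extensions
  placing 2:c first → 18 extensions
total linear extensions = 36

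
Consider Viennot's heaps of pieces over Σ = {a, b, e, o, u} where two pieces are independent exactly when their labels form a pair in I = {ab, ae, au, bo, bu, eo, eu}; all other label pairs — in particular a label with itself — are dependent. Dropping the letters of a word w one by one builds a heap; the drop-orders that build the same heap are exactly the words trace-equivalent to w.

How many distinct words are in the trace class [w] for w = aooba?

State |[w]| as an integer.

5

drop 0:a onto floor
drop 1:o onto {0:a}
drop 2:o onto {1:o}
drop 3:b onto floor
drop 4:a onto {2:o}
ground layer = {0:a, 3:b}
drop-orders for the pieces not yet dropped (sum over which currently-grounded one goes next):
  1 to go: {3} 1  {4} 1
  2 to go: {2,4} 1  {3,4} 2
  3 to go: {1,2,4} 1  {2,3,4} 3
  if 0:a drops first: 4 orders
  if 3:b drops first: 1 orders
heap linearizations: 5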